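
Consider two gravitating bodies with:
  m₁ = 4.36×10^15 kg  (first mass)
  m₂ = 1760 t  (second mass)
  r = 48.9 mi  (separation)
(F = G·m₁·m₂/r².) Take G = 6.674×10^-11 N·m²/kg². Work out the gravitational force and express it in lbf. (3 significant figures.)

18.6 lbf

F is given directly by: F = Gm₁m₂/r².
m₁ = 4.36×10^15 kg; m₂ = 1760 t = 1.760×10^6 kg; r = 48.9 mi = 78697 m; G = 6.674×10^-11 N·m²/kg².
F = 82.69 N
82.69 N × (1 lbf / 4.448 N) = 18.59 lbf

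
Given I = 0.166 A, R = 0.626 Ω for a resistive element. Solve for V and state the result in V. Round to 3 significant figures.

V is given directly by: V = IR.
I = 0.166 A; R = 0.626 Ω.
V = 0.1039 V

0.104 V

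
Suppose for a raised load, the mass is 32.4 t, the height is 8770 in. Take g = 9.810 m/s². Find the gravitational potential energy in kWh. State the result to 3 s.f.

Directly: PE = mgh.
m = 32.4 t = 32400 kg; h = 8770 in = 222.8 m; g = 9.810 m/s².
PE = 7.080×10^7 J  (the unit combination reduces to kg·m²/s² = J)
7.080×10^7 J × (1 kWh / 3.600×10^6 J) = 19.67 kWh

19.7 kWh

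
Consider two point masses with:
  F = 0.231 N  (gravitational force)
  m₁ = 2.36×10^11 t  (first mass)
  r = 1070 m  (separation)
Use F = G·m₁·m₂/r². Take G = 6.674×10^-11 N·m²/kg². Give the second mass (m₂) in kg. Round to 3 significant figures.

From Newton's law of gravitation: m₂ = F·r²/(G·m₁).
F = 0.231 N; m₁ = 2.36×10^11 t = 2.360×10^14 kg; r = 1070 m; G = 6.674×10^-11 N·m²/kg².
m₂ = 16.79 kg

16.8 kg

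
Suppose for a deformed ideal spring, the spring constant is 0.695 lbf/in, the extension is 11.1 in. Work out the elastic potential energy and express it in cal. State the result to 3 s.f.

U is given directly by: U = ½kx².
k = 0.695 lbf/in = 121.7 N/m; x = 11.1 in = 0.2819 m.
U = 4.837 J
4.837 J × (1 cal / 4.184 J) = 1.156 cal

1.16 cal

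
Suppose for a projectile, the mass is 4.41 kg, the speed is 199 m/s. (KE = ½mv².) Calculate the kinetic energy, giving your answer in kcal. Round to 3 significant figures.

20.9 kcal

KE is given directly by: KE = ½mv².
m = 4.41 kg; v = 199 m/s.
KE = 87320 J
87320 J × (1 kcal / 4184 J) = 20.87 kcal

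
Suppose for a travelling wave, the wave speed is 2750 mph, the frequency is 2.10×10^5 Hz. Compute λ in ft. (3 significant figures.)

0.0192 ft

Rearranging v = f·λ for λ: λ = v/f.
v = 2750 mph = 1229 m/s; f = 2.10×10^5 Hz.
λ = 0.005854 m
0.005854 m × (1 ft / 0.3048 m) = 0.01921 ft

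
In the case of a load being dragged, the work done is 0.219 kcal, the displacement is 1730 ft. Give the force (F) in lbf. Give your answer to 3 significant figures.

Solving W = F·d for F: F = W/d.
W = 0.219 kcal = 916.3 J; d = 1730 ft = 527.3 m.
F = 1.738 N  (the unit combination reduces to kg·m/s² = N)
1.738 N × (1 lbf / 4.448 N) = 0.3907 lbf

0.391 lbf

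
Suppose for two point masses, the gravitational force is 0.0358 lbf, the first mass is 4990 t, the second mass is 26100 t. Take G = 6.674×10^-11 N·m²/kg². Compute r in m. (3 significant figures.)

From Newton's law of gravitation: r = √(G·m₁m₂/F).
F = 0.0358 lbf = 0.1592 N; m₁ = 4990 t = 4.990×10^6 kg; m₂ = 26100 t = 2.610×10^7 kg; G = 6.674×10^-11 N·m²/kg².
r = 233.6 m

234 m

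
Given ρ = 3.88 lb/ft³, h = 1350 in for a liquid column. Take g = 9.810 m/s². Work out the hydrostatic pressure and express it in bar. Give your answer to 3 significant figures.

0.209 bar

Directly: P = ρgh.
ρ = 3.88 lb/ft³ = 62.15 kg/m³; h = 1350 in = 34.29 m; g = 9.810 m/s².
P = 20907 Pa
20907 Pa × (1 bar / 1.000×10^5 Pa) = 0.2091 bar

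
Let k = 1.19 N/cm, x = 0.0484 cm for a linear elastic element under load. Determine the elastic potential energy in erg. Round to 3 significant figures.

139 erg

U is given directly by: U = ½kx².
k = 1.19 N/cm = 119.0 N/m; x = 0.0484 cm = 4.840×10^-4 m.
U = 1.394×10^-5 J
1.394×10^-5 J × (1 erg / 1.000×10^-7 J) = 139.4 erg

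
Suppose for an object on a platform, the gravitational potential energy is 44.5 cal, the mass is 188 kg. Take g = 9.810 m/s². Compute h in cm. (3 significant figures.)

Solving PE = m·g·h for h: h = PE/(m·g).
PE = 44.5 cal = 186.2 J; m = 188 kg; g = 9.810 m/s².
h = 0.1010 m
0.1010 m × (1 cm / 0.01000 m) = 10.10 cm

10.1 cm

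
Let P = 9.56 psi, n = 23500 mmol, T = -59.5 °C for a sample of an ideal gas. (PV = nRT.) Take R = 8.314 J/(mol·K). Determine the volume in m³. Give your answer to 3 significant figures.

0.633 m³

Solving PV = nRT for V: V = nRT/P.
P = 9.56 psi = 65914 Pa; n = 23500 mmol = 23.50 mol; T = -59.5 °C = 213.6 K; R = 8.314 J/(mol·K).
V = 0.6333 m³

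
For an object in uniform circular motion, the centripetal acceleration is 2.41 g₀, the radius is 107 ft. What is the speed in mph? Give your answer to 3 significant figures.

62.1 mph

Solving a = v²/r for v: v = √(a·r).
a = 2.41 g₀ = 23.63 m/s²; r = 107 ft = 32.61 m.
v = 27.76 m/s
27.76 m/s × (1 mph / 0.4470 m/s) = 62.10 mph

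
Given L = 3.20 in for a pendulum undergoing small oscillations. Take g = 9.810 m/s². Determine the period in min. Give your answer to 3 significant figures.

0.00953 min

T is given directly by: T = 2π√(L/g).
L = 3.20 in = 0.08128 m; g = 9.810 m/s².
T = 0.5719 s
0.5719 s × (1 min / 60.00 s) = 0.009532 min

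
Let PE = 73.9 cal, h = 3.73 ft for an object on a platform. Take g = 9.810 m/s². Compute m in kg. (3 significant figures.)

Solving PE = m·g·h for m: m = PE/(g·h).
PE = 73.9 cal = 309.2 J; h = 3.73 ft = 1.137 m; g = 9.810 m/s².
m = 27.72 kg

27.7 kg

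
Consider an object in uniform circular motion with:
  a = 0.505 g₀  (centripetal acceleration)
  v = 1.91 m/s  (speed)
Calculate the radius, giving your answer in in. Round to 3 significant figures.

29.0 in

Rearranging a = v²/r for r: r = v²/a.
a = 0.505 g₀ = 4.952 m/s²; v = 1.91 m/s.
r = 0.7366 m
0.7366 m × (1 in / 0.02540 m) = 29.00 in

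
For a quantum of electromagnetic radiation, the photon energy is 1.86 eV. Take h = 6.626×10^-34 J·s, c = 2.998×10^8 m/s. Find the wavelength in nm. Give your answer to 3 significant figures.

Rearranging E = h·c/λ for λ: λ = hc/E.
E = 1.86 eV = 2.980×10^-19 J; h = 6.626×10^-34 J·s; c = 2.998×10^8 m/s.
λ = 6.666×10^-7 m
6.666×10^-7 m × (1 nm / 1.000×10^-9 m) = 666.6 nm

667 nm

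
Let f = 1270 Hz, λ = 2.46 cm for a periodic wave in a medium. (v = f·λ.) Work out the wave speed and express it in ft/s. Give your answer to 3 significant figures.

102 ft/s

v is given directly by: v = fλ.
f = 1270 Hz; λ = 2.46 cm = 0.02460 m.
v = 31.24 m/s
31.24 m/s × (1 ft/s / 0.3048 m/s) = 102.5 ft/s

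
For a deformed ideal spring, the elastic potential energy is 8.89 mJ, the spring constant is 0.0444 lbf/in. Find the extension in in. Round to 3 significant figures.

1.88 in

Solving U = ½k·x² for x: x = √(2U/k).
U = 8.89 mJ = 0.008890 J; k = 0.0444 lbf/in = 7.776 N/m.
x = 0.04782 m
0.04782 m × (1 in / 0.02540 m) = 1.883 in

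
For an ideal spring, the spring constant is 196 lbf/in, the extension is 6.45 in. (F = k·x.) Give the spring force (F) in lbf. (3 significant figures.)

F is given directly by: F = kx.
k = 196 lbf/in = 34325 N/m; x = 6.45 in = 0.1638 m.
F = 5623 N
5623 N × (1 lbf / 4.448 N) = 1264 lbf

1260 lbf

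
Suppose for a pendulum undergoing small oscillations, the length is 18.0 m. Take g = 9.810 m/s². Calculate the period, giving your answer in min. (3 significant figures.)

0.142 min

T is given directly by: T = 2π√(L/g).
L = 18.0 m; g = 9.810 m/s².
T = 8.511 s
8.511 s × (1 min / 60.00 s) = 0.1419 min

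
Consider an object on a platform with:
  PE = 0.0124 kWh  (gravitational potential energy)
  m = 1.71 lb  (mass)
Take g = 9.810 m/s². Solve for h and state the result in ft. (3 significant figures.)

Rearranging: h = PE/(m·g).
PE = 0.0124 kWh = 44640 J; m = 1.71 lb = 0.7756 kg; g = 9.810 m/s².
h = 5867 m
5867 m × (1 ft / 0.3048 m) = 19248 ft

19200 ft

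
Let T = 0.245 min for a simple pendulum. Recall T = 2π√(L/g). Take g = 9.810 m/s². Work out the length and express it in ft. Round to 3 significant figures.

Solving T = 2π√(L/g) for L: L = g·(T/2π)².
T = 0.245 min = 14.70 s; g = 9.810 m/s².
L = 53.70 m
53.70 m × (1 ft / 0.3048 m) = 176.2 ft

176 ft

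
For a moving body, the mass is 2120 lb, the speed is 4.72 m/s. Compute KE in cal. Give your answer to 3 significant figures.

2560 cal

Directly: KE = ½mv².
m = 2120 lb = 961.6 kg; v = 4.72 m/s.
KE = 10712 J
10712 J × (1 cal / 4.184 J) = 2560 cal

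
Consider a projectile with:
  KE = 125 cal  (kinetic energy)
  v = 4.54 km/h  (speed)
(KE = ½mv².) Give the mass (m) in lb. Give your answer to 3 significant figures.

1450 lb

Rearranging KE = ½mv² for m: m = 2·KE/v².
KE = 125 cal = 523.0 J; v = 4.54 km/h = 1.261 m/s.
m = 657.7 kg
657.7 kg × (1 lb / 0.4536 kg) = 1450 lb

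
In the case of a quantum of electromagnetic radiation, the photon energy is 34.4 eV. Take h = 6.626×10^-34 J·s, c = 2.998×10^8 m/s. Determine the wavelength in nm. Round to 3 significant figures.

36.0 nm

Rearranging: λ = hc/E.
E = 34.4 eV = 5.511×10^-18 J; h = 6.626×10^-34 J·s; c = 2.998×10^8 m/s.
λ = 3.604×10^-8 m
3.604×10^-8 m × (1 nm / 1.000×10^-9 m) = 36.04 nm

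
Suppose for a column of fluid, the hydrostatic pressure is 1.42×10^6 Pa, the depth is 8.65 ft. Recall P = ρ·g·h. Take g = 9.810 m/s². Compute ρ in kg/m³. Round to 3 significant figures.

Rearranging P = ρ·g·h for ρ: ρ = P/(g·h).
P = 1.42×10^6 Pa; h = 8.65 ft = 2.637 m; g = 9.810 m/s².
ρ = 54902 kg/m³

54900 kg/m³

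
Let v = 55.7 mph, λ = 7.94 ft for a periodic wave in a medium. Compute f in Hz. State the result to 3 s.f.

10.3 Hz

Rearranging v = f·λ for f: f = v/λ.
v = 55.7 mph = 24.90 m/s; λ = 7.94 ft = 2.420 m.
f = 10.29 Hz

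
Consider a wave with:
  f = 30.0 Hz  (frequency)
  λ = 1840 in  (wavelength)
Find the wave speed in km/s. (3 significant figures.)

1.40 km/s

v is given directly by: v = fλ.
f = 30.0 Hz; λ = 1840 in = 46.74 m.
v = 1402 m/s
1402 m/s × (1 km/s / 1000 m/s) = 1.402 km/s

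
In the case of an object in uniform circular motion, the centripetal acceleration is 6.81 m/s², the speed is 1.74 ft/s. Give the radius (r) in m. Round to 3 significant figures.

0.0413 m

Rearranging a = v²/r for r: r = v²/a.
a = 6.81 m/s²; v = 1.74 ft/s = 0.5304 m/s.
r = 0.04130 m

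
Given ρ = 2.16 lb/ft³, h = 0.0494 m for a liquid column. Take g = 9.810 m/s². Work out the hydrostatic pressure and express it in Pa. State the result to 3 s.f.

Directly: P = ρgh.
ρ = 2.16 lb/ft³ = 34.60 kg/m³; h = 0.0494 m; g = 9.810 m/s².
P = 16.77 Pa  (the unit combination reduces to kg/(m·s²) = Pa)

16.8 Pa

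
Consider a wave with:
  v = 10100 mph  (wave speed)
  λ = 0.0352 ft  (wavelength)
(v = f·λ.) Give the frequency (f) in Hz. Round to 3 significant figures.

Rearranging: f = v/λ.
v = 10100 mph = 4515 m/s; λ = 0.0352 ft = 0.01073 m.
f = 4.208×10^5 Hz

4.21×10^5 Hz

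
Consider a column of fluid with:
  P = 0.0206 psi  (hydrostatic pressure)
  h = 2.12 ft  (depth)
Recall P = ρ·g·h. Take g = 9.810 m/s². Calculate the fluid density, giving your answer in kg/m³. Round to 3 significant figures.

Rearranging: ρ = P/(g·h).
P = 0.0206 psi = 142.0 Pa; h = 2.12 ft = 0.6462 m; g = 9.810 m/s².
ρ = 22.41 kg/m³

22.4 kg/m³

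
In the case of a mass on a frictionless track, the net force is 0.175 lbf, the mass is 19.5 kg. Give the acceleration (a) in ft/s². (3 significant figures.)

Rearranging: a = F/m.
F = 0.175 lbf = 0.7784 N; m = 19.5 kg.
a = 0.03992 m/s²
0.03992 m/s² × (1 ft/s² / 0.3048 m/s²) = 0.1310 ft/s²

0.131 ft/s²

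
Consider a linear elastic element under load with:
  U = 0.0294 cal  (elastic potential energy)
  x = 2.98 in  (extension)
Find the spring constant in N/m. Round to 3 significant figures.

42.9 N/m

Solving U = ½k·x² for k: k = 2U/x².
U = 0.0294 cal = 0.1230 J; x = 2.98 in = 0.07569 m.
k = 42.94 N/m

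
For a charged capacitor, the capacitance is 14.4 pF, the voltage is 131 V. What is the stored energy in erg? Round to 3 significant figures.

1.24 erg

Directly: E = ½CV².
C = 14.4 pF = 1.440×10^-11 F; V = 131 V.
E = 1.236×10^-7 J
1.236×10^-7 J × (1 erg / 1.000×10^-7 J) = 1.236 erg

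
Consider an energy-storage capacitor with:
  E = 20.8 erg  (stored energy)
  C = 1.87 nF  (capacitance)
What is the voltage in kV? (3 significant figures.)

Rearranging E = ½C·V² for V: V = √(2E/C).
E = 20.8 erg = 2.080×10^-6 J; C = 1.87 nF = 1.870×10^-9 F.
V = 47.17 V
47.17 V × (1 kV / 1000 V) = 0.04717 kV

0.0472 kV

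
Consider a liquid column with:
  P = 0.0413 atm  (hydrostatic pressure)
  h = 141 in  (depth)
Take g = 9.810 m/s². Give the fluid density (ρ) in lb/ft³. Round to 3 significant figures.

Rearranging P = ρ·g·h for ρ: ρ = P/(g·h).
P = 0.0413 atm = 4185 Pa; h = 141 in = 3.581 m; g = 9.810 m/s².
ρ = 119.1 kg/m³
119.1 kg/m³ × (1 lb/ft³ / 16.02 kg/m³) = 7.436 lb/ft³

7.44 lb/ft³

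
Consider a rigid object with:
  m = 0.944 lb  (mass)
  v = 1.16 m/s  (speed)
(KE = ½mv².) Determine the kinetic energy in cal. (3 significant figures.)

KE is given directly by: KE = ½mv².
m = 0.944 lb = 0.4282 kg; v = 1.16 m/s.
KE = 0.2881 J
0.2881 J × (1 cal / 4.184 J) = 0.06885 cal

0.0689 cal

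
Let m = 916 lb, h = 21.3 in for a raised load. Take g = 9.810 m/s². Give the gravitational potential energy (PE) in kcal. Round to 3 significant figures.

0.527 kcal

Directly: PE = mgh.
m = 916 lb = 415.5 kg; h = 21.3 in = 0.5410 m; g = 9.810 m/s².
PE = 2205 J
2205 J × (1 kcal / 4184 J) = 0.5271 kcal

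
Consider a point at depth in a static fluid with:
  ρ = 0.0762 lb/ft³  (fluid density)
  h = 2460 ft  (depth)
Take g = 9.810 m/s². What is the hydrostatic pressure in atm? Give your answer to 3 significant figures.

0.0886 atm

P is given directly by: P = ρgh.
ρ = 0.0762 lb/ft³ = 1.221 kg/m³; h = 2460 ft = 749.8 m; g = 9.810 m/s².
P = 8978 Pa  (the unit combination reduces to kg/(m·s²) = Pa)
8978 Pa × (1 atm / 1.013×10^5 Pa) = 0.08861 atm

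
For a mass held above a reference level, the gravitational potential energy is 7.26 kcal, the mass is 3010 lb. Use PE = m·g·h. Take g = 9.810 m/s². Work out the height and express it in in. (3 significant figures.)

89.3 in

Rearranging PE = m·g·h for h: h = PE/(m·g).
PE = 7.26 kcal = 30376 J; m = 3010 lb = 1365 kg; g = 9.810 m/s².
h = 2.268 m
2.268 m × (1 in / 0.02540 m) = 89.29 in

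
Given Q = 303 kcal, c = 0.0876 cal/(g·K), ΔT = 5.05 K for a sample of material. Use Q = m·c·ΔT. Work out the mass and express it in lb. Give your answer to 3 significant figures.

1510 lb

Rearranging: m = Q/(c·ΔT).
Q = 303 kcal = 1.268×10^6 J; c = 0.0876 cal/(g·K) = 366.5 J/(kg·K); ΔT = 5.05 K.
m = 684.9 kg
684.9 kg × (1 lb / 0.4536 kg) = 1510 lb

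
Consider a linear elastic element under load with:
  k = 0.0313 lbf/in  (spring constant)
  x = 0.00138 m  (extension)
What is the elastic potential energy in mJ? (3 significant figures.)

Directly: U = ½kx².
k = 0.0313 lbf/in = 5.481 N/m; x = 0.00138 m.
U = 5.219×10^-6 J
5.219×10^-6 J × (1 mJ / 0.001000 J) = 0.005219 mJ

0.00522 mJ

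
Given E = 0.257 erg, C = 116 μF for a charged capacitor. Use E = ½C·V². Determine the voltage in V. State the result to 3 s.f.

0.0211 V

Rearranging: V = √(2E/C).
E = 0.257 erg = 2.570×10^-8 J; C = 116 μF = 1.160×10^-4 F.
V = 0.02105 V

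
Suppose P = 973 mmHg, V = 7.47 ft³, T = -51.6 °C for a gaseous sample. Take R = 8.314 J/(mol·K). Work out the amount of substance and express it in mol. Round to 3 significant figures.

14.9 mol

Solving PV = nRT for n: n = PV/(RT).
P = 973 mmHg = 1.297×10^5 Pa; V = 7.47 ft³ = 0.2115 m³; T = -51.6 °C = 221.5 K; R = 8.314 J/(mol·K).
n = 14.90 mol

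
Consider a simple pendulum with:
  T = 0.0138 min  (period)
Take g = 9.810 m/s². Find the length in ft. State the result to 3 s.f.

Solving T = 2π√(L/g) for L: L = g·(T/2π)².
T = 0.0138 min = 0.8280 s; g = 9.810 m/s².
L = 0.1704 m
0.1704 m × (1 ft / 0.3048 m) = 0.5589 ft

0.559 ft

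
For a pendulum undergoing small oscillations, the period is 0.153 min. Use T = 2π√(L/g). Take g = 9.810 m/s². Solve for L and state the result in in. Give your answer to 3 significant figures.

824 in

Solving T = 2π√(L/g) for L: L = g·(T/2π)².
T = 0.153 min = 9.180 s; g = 9.810 m/s².
L = 20.94 m
20.94 m × (1 in / 0.02540 m) = 824.4 in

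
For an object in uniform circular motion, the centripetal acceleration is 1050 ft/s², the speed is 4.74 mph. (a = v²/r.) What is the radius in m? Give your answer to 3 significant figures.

0.0140 m

Rearranging: r = v²/a.
a = 1050 ft/s² = 320.0 m/s²; v = 4.74 mph = 2.119 m/s.
r = 0.01403 m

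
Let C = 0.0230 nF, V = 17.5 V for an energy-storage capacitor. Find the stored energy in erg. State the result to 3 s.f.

0.0352 erg

Directly: E = ½CV².
C = 0.0230 nF = 2.300×10^-11 F; V = 17.5 V.
E = 3.522×10^-9 J
3.522×10^-9 J × (1 erg / 1.000×10^-7 J) = 0.03522 erg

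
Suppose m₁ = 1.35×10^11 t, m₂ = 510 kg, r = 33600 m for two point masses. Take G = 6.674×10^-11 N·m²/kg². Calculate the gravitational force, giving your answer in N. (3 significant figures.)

From Newton's law of gravitation: F = Gm₁m₂/r².
m₁ = 1.35×10^11 t = 1.350×10^14 kg; m₂ = 510 kg; r = 33600 m; G = 6.674×10^-11 N·m²/kg².
F = 0.004070 N  (the unit combination reduces to kg·m/s² = N)

0.00407 N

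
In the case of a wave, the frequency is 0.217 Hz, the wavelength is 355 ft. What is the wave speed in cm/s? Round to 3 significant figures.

Directly: v = fλ.
f = 0.217 Hz; λ = 355 ft = 108.2 m.
v = 23.48 m/s
23.48 m/s × (1 cm/s / 0.01000 m/s) = 2348 cm/s

2350 cm/s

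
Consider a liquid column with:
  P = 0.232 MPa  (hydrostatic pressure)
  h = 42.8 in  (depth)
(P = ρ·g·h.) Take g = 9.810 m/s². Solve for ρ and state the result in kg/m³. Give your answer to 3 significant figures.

21800 kg/m³

Solving P = ρ·g·h for ρ: ρ = P/(g·h).
P = 0.232 MPa = 2.320×10^5 Pa; h = 42.8 in = 1.087 m; g = 9.810 m/s².
ρ = 21754 kg/m³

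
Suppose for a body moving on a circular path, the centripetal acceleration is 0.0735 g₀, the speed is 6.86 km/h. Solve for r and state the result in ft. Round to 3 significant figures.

16.5 ft

Rearranging a = v²/r for r: r = v²/a.
a = 0.0735 g₀ = 0.7208 m/s²; v = 6.86 km/h = 1.906 m/s.
r = 5.038 m
5.038 m × (1 ft / 0.3048 m) = 16.53 ft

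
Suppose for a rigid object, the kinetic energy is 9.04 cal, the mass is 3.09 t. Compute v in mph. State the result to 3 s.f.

0.350 mph

Solving KE = ½mv² for v: v = √(2·KE/m).
KE = 9.04 cal = 37.82 J; m = 3.09 t = 3090 kg.
v = 0.1565 m/s
0.1565 m/s × (1 mph / 0.4470 m/s) = 0.3500 mph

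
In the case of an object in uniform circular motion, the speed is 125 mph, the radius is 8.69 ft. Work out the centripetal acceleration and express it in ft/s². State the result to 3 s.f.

Directly: a = v²/r.
v = 125 mph = 55.88 m/s; r = 8.69 ft = 2.649 m.
a = 1179 m/s²
1179 m/s² × (1 ft/s² / 0.3048 m/s²) = 3868 ft/s²

3870 ft/s²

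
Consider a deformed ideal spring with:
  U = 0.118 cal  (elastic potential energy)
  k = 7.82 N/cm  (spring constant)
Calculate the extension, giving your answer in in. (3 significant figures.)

Rearranging: x = √(2U/k).
U = 0.118 cal = 0.4937 J; k = 7.82 N/cm = 782.0 N/m.
x = 0.03553 m
0.03553 m × (1 in / 0.02540 m) = 1.399 in

1.40 in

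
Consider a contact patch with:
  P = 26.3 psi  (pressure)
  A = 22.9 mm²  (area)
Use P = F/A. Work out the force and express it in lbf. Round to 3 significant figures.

Rearranging P = F/A for F: F = P·A.
P = 26.3 psi = 1.813×10^5 Pa; A = 22.9 mm² = 2.290×10^-5 m².
F = 4.153 N
4.153 N × (1 lbf / 4.448 N) = 0.9335 lbf

0.934 lbf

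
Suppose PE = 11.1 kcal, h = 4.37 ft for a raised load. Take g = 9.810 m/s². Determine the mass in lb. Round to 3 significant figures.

Rearranging: m = PE/(g·h).
PE = 11.1 kcal = 46442 J; h = 4.37 ft = 1.332 m; g = 9.810 m/s².
m = 3554 kg
3554 kg × (1 lb / 0.4536 kg) = 7836 lb

7840 lb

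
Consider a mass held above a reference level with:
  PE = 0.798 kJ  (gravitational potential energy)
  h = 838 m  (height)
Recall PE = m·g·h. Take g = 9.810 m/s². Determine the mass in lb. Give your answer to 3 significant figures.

Rearranging: m = PE/(g·h).
PE = 0.798 kJ = 798.0 J; h = 838 m; g = 9.810 m/s².
m = 0.09707 kg
0.09707 kg × (1 lb / 0.4536 kg) = 0.2140 lb

0.214 lb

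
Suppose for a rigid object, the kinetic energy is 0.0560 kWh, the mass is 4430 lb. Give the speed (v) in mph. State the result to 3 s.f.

Solving KE = ½mv² for v: v = √(2·KE/m).
KE = 0.0560 kWh = 2.016×10^5 J; m = 4430 lb = 2009 kg.
v = 14.17 m/s
14.17 m/s × (1 mph / 0.4470 m/s) = 31.69 mph

31.7 mph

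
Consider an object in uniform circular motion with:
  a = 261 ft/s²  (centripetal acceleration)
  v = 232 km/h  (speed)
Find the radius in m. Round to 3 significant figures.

52.2 m

Rearranging: r = v²/a.
a = 261 ft/s² = 79.55 m/s²; v = 232 km/h = 64.44 m/s.
r = 52.21 m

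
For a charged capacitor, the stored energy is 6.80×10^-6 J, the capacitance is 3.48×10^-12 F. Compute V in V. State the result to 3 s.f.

1980 V

Rearranging E = ½C·V² for V: V = √(2E/C).
E = 6.80×10^-6 J; C = 3.48×10^-12 F.
V = 1977 V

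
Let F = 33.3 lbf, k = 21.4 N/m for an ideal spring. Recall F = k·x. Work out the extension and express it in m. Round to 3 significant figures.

From Hooke's law: x = F/k.
F = 33.3 lbf = 148.1 N; k = 21.4 N/m.
x = 6.922 m

6.92 m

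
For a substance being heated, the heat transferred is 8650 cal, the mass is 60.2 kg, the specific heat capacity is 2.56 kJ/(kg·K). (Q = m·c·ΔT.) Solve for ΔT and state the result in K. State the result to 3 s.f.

0.235 K

Rearranging: ΔT = Q/(m·c).
Q = 8650 cal = 36192 J; m = 60.2 kg; c = 2.56 kJ/(kg·K) = 2560 J/(kg·K).
ΔT = 0.2348 K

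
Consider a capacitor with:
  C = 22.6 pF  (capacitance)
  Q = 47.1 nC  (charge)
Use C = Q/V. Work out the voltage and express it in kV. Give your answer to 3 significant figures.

2.08 kV

Solving C = Q/V for V: V = Q/C.
C = 22.6 pF = 2.260×10^-11 F; Q = 47.1 nC = 4.710×10^-8 C.
V = 2084 V  (the unit combination reduces to kg·m²/(A·s³) = V)
2084 V × (1 kV / 1000 V) = 2.084 kV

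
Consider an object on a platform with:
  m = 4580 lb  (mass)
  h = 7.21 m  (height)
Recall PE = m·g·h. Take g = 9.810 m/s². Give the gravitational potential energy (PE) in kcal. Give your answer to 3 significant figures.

PE is given directly by: PE = mgh.
m = 4580 lb = 2077 kg; h = 7.21 m; g = 9.810 m/s².
PE = 1.469×10^5 J  (the unit combination reduces to kg·m²/s² = J)
1.469×10^5 J × (1 kcal / 4184 J) = 35.12 kcal

35.1 kcal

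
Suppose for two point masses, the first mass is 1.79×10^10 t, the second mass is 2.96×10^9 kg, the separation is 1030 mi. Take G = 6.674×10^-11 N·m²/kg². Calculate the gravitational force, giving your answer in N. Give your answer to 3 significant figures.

F is given directly by: F = Gm₁m₂/r².
m₁ = 1.79×10^10 t = 1.790×10^13 kg; m₂ = 2.96×10^9 kg; r = 1030 mi = 1.658×10^6 m; G = 6.674×10^-11 N·m²/kg².
F = 1.287 N

1.29 N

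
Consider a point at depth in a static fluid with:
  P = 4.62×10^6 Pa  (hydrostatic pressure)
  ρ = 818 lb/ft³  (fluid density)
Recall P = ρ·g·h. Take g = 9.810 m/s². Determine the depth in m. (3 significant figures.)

Rearranging P = ρ·g·h for h: h = P/(ρ·g).
P = 4.62×10^6 Pa; ρ = 818 lb/ft³ = 13103 kg/m³; g = 9.810 m/s².
h = 35.94 m

35.9 m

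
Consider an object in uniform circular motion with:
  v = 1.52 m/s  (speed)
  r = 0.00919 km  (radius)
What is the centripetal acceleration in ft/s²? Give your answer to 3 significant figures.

a is given directly by: a = v²/r.
v = 1.52 m/s; r = 0.00919 km = 9.190 m.
a = 0.2514 m/s²
0.2514 m/s² × (1 ft/s² / 0.3048 m/s²) = 0.8248 ft/s²

0.825 ft/s²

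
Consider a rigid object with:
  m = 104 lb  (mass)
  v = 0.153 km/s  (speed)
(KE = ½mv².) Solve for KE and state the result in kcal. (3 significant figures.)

Directly: KE = ½mv².
m = 104 lb = 47.17 kg; v = 0.153 km/s = 153.0 m/s.
KE = 5.521×10^5 J  (the unit combination reduces to kg·m²/s² = J)
5.521×10^5 J × (1 kcal / 4184 J) = 132.0 kcal

132 kcal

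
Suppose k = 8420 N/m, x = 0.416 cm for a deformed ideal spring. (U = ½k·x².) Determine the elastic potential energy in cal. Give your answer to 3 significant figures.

Directly: U = ½kx².
k = 8420 N/m; x = 0.416 cm = 0.004160 m.
U = 0.07286 J
0.07286 J × (1 cal / 4.184 J) = 0.01741 cal

0.0174 cal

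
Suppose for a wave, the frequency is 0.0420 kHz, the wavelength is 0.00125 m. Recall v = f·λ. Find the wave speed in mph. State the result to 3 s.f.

Directly: v = fλ.
f = 0.0420 kHz = 42.00 Hz; λ = 0.00125 m.
v = 0.05250 m/s
0.05250 m/s × (1 mph / 0.4470 m/s) = 0.1174 mph

0.117 mph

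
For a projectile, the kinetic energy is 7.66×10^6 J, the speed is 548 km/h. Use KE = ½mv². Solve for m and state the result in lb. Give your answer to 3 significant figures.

1460 lb

Rearranging KE = ½mv² for m: m = 2·KE/v².
KE = 7.66×10^6 J; v = 548 km/h = 152.2 m/s.
m = 661.2 kg
661.2 kg × (1 lb / 0.4536 kg) = 1458 lb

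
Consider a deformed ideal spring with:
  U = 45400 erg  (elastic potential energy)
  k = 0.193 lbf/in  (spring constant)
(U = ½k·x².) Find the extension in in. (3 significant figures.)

Rearranging: x = √(2U/k).
U = 45400 erg = 0.004540 J; k = 0.193 lbf/in = 33.80 N/m.
x = 0.01639 m
0.01639 m × (1 in / 0.02540 m) = 0.6453 in

0.645 in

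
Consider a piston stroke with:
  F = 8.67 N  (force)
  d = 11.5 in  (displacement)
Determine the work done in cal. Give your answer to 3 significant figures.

W is given directly by: W = F·d.
F = 8.67 N; d = 11.5 in = 0.2921 m.
W = 2.533 J
2.533 J × (1 cal / 4.184 J) = 0.6053 cal

0.605 cal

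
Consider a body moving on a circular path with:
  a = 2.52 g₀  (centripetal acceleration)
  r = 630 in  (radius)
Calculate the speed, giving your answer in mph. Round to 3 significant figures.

Rearranging: v = √(a·r).
a = 2.52 g₀ = 24.71 m/s²; r = 630 in = 16.00 m.
v = 19.89 m/s
19.89 m/s × (1 mph / 0.4470 m/s) = 44.48 mph

44.5 mph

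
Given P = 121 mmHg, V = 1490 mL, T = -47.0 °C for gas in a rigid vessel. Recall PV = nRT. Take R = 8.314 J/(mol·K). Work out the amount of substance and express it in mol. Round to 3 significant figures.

From the ideal-gas law: n = PV/(RT).
P = 121 mmHg = 16132 Pa; V = 1490 mL = 0.001490 m³; T = -47.0 °C = 226.1 K; R = 8.314 J/(mol·K).
n = 0.01278 mol

0.0128 mol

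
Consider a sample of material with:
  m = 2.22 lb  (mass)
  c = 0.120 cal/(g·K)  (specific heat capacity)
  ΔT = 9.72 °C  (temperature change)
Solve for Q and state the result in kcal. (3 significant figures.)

Q is given directly by: Q = mcΔT.
m = 2.22 lb = 1.007 kg; c = 0.120 cal/(g·K) = 502.1 J/(kg·K); ΔT = 9.72 °C = 9.720 K.
Q = 4914 J
4914 J × (1 kcal / 4184 J) = 1.175 kcal

1.17 kcal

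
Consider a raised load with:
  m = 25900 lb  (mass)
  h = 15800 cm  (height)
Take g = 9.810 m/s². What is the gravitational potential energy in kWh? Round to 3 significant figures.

5.06 kWh

Directly: PE = mgh.
m = 25900 lb = 11748 kg; h = 15800 cm = 158.0 m; g = 9.810 m/s².
PE = 1.821×10^7 J
1.821×10^7 J × (1 kWh / 3.600×10^6 J) = 5.058 kWh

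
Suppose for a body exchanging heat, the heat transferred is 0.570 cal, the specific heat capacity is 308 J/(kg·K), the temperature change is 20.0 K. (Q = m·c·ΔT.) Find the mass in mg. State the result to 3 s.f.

387 mg

Solving Q = m·c·ΔT for m: m = Q/(c·ΔT).
Q = 0.570 cal = 2.385 J; c = 308 J/(kg·K); ΔT = 20.0 K.
m = 3.872×10^-4 kg
3.872×10^-4 kg × (1 mg / 1.000×10^-6 kg) = 387.2 mg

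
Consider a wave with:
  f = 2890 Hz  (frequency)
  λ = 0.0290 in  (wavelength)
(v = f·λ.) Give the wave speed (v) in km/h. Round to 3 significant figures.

7.66 km/h

Directly: v = fλ.
f = 2890 Hz; λ = 0.0290 in = 7.366×10^-4 m.
v = 2.129 m/s
2.129 m/s × (1 km/h / 0.2778 m/s) = 7.664 km/h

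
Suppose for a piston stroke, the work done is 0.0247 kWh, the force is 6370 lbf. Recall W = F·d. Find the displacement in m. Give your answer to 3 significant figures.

3.14 m

Rearranging W = F·d for d: d = W/F.
W = 0.0247 kWh = 88920 J; F = 6370 lbf = 28335 N.
d = 3.138 m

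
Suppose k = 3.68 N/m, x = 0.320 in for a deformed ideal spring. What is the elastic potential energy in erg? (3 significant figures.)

1220 erg

U is given directly by: U = ½kx².
k = 3.68 N/m; x = 0.320 in = 0.008128 m.
U = 1.216×10^-4 J  (the unit combination reduces to kg·m²/s² = J)
1.216×10^-4 J × (1 erg / 1.000×10^-7 J) = 1216 erg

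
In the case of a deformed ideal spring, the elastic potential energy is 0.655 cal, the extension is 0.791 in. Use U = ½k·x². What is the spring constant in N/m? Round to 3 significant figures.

Rearranging U = ½k·x² for k: k = 2U/x².
U = 0.655 cal = 2.741 J; x = 0.791 in = 0.02009 m.
k = 13578 N/m

13600 N/m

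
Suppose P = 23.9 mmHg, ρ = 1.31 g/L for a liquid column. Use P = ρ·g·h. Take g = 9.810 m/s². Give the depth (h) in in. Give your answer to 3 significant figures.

Rearranging P = ρ·g·h for h: h = P/(ρ·g).
P = 23.9 mmHg = 3186 Pa; ρ = 1.31 g/L = 1.310 kg/m³; g = 9.810 m/s².
h = 247.9 m
247.9 m × (1 in / 0.02540 m) = 9762 in

9760 in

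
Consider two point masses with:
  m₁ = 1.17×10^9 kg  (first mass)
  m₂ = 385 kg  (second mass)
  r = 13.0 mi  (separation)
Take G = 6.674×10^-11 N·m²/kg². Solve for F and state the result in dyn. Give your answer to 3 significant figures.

From Newton's law of gravitation: F = Gm₁m₂/r².
m₁ = 1.17×10^9 kg; m₂ = 385 kg; r = 13.0 mi = 20921 m; G = 6.674×10^-11 N·m²/kg².
F = 6.868×10^-8 N  (the unit combination reduces to kg·m/s² = N)
6.868×10^-8 N × (1 dyn / 1.000×10^-5 N) = 0.006868 dyn

0.00687 dyn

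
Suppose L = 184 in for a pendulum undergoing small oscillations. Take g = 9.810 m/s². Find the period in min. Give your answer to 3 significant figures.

T is given directly by: T = 2π√(L/g).
L = 184 in = 4.674 m; g = 9.810 m/s².
T = 4.337 s
4.337 s × (1 min / 60.00 s) = 0.07228 min

0.0723 min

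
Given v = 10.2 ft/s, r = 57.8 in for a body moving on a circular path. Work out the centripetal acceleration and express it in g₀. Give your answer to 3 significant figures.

0.671 g₀

Directly: a = v²/r.
v = 10.2 ft/s = 3.109 m/s; r = 57.8 in = 1.468 m.
a = 6.584 m/s²
6.584 m/s² × (1 g₀ / 9.807 m/s²) = 0.6713 g₀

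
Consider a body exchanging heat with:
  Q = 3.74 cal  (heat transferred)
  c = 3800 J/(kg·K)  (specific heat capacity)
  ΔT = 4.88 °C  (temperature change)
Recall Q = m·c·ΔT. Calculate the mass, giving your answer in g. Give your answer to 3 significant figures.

0.844 g

Solving Q = m·c·ΔT for m: m = Q/(c·ΔT).
Q = 3.74 cal = 15.65 J; c = 3800 J/(kg·K); ΔT = 4.88 °C = 4.880 K.
m = 8.438×10^-4 kg
8.438×10^-4 kg × (1 g / 0.001000 kg) = 0.8438 g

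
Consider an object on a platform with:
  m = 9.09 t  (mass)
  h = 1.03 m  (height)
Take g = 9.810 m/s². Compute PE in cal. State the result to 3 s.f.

22000 cal

Directly: PE = mgh.
m = 9.09 t = 9090 kg; h = 1.03 m; g = 9.810 m/s².
PE = 91848 J  (the unit combination reduces to kg·m²/s² = J)
91848 J × (1 cal / 4.184 J) = 21952 cal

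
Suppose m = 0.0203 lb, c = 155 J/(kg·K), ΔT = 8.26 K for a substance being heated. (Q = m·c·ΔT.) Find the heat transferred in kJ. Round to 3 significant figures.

0.0118 kJ

Directly: Q = mcΔT.
m = 0.0203 lb = 0.009208 kg; c = 155 J/(kg·K); ΔT = 8.26 K.
Q = 11.79 J
11.79 J × (1 kJ / 1000 J) = 0.01179 kJ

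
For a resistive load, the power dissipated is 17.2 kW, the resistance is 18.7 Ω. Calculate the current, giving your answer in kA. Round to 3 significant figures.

0.0303 kA

Rearranging: I = √(P/R).
P = 17.2 kW = 17200 W; R = 18.7 Ω.
I = 30.33 A
30.33 A × (1 kA / 1000 A) = 0.03033 kA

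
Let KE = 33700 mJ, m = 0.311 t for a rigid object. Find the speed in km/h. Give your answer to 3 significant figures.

Rearranging KE = ½mv² for v: v = √(2·KE/m).
KE = 33700 mJ = 33.70 J; m = 0.311 t = 311.0 kg.
v = 0.4655 m/s
0.4655 m/s × (1 km/h / 0.2778 m/s) = 1.676 km/h

1.68 km/h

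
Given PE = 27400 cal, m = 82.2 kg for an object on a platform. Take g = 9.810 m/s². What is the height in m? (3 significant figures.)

Rearranging PE = m·g·h for h: h = PE/(m·g).
PE = 27400 cal = 1.146×10^5 J; m = 82.2 kg; g = 9.810 m/s².
h = 142.2 m

142 m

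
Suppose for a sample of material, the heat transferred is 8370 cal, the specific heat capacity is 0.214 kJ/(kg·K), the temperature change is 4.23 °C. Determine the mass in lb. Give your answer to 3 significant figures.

Solving Q = m·c·ΔT for m: m = Q/(c·ΔT).
Q = 8370 cal = 35020 J; c = 0.214 kJ/(kg·K) = 214.0 J/(kg·K); ΔT = 4.23 °C = 4.230 K.
m = 38.69 kg
38.69 kg × (1 lb / 0.4536 kg) = 85.29 lb

85.3 lb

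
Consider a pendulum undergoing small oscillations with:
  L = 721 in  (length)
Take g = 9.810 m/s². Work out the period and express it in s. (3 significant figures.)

8.58 s

T is given directly by: T = 2π√(L/g).
L = 721 in = 18.31 m; g = 9.810 m/s².
T = 8.585 s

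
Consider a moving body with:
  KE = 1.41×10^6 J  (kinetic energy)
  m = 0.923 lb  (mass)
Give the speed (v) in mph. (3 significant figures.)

5810 mph

Solving KE = ½mv² for v: v = √(2·KE/m).
KE = 1.41×10^6 J; m = 0.923 lb = 0.4187 kg.
v = 2595 m/s
2595 m/s × (1 mph / 0.4470 m/s) = 5806 mph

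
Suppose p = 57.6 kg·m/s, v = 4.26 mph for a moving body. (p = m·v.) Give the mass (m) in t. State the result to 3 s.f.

Solving p = m·v for m: m = p/v.
p = 57.6 kg·m/s; v = 4.26 mph = 1.904 m/s.
m = 30.25 kg
30.25 kg × (1 t / 1000 kg) = 0.03025 t

0.0302 t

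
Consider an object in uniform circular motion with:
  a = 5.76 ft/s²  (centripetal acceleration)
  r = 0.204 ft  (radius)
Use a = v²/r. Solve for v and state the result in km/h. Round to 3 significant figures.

Rearranging a = v²/r for v: v = √(a·r).
a = 5.76 ft/s² = 1.756 m/s²; r = 0.204 ft = 0.06218 m.
v = 0.3304 m/s
0.3304 m/s × (1 km/h / 0.2778 m/s) = 1.189 km/h

1.19 km/h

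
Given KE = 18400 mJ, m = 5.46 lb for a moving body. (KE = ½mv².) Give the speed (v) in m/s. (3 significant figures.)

3.85 m/s

Solving KE = ½mv² for v: v = √(2·KE/m).
KE = 18400 mJ = 18.40 J; m = 5.46 lb = 2.477 kg.
v = 3.855 m/s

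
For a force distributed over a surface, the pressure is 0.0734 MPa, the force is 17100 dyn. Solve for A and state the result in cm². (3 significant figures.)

0.0233 cm²

Rearranging P = F/A for A: A = F/P.
P = 0.0734 MPa = 73400 Pa; F = 17100 dyn = 0.1710 N.
A = 2.330×10^-6 m²
2.330×10^-6 m² × (1 cm² / 1.000×10^-4 m²) = 0.02330 cm²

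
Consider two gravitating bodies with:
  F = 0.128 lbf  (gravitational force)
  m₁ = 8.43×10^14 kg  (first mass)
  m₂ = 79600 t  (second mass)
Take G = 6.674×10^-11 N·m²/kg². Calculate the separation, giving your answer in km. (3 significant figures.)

From Newton's law of gravitation: r = √(G·m₁m₂/F).
F = 0.128 lbf = 0.5694 N; m₁ = 8.43×10^14 kg; m₂ = 79600 t = 7.960×10^7 kg; G = 6.674×10^-11 N·m²/kg².
r = 2.805×10^6 m
2.805×10^6 m × (1 km / 1000 m) = 2805 km

2800 km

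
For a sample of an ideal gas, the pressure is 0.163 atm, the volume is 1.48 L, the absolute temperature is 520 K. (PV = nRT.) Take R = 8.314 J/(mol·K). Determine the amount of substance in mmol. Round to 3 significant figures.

Rearranging: n = PV/(RT).
P = 0.163 atm = 16516 Pa; V = 1.48 L = 0.001480 m³; T = 520 K; R = 8.314 J/(mol·K).
n = 0.005654 mol
0.005654 mol × (1 mmol / 0.001000 mol) = 5.654 mmol

5.65 mmol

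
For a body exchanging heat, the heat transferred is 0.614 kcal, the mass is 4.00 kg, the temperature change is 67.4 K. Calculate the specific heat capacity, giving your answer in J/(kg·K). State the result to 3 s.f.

9.53 J/(kg·K)

Rearranging Q = m·c·ΔT for c: c = Q/(m·ΔT).
Q = 0.614 kcal = 2569 J; m = 4.00 kg; ΔT = 67.4 K.
c = 9.529 J/(kg·K)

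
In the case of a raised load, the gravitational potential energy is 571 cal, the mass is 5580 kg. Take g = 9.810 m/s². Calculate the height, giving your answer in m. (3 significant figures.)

0.0436 m

Solving PE = m·g·h for h: h = PE/(m·g).
PE = 571 cal = 2389 J; m = 5580 kg; g = 9.810 m/s².
h = 0.04364 m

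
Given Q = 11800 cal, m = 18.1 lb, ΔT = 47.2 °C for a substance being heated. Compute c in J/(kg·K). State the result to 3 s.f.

Solving Q = m·c·ΔT for c: c = Q/(m·ΔT).
Q = 11800 cal = 49371 J; m = 18.1 lb = 8.210 kg; ΔT = 47.2 °C = 47.20 K.
c = 127.4 J/(kg·K)

127 J/(kg·K)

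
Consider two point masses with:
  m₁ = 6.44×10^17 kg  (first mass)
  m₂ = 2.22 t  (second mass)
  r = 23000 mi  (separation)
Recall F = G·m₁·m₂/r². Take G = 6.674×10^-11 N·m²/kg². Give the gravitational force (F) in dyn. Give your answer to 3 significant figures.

6.96 dyn

F is given directly by: F = Gm₁m₂/r².
m₁ = 6.44×10^17 kg; m₂ = 2.22 t = 2220 kg; r = 23000 mi = 3.701×10^7 m; G = 6.674×10^-11 N·m²/kg².
F = 6.964×10^-5 N
6.964×10^-5 N × (1 dyn / 1.000×10^-5 N) = 6.964 dyn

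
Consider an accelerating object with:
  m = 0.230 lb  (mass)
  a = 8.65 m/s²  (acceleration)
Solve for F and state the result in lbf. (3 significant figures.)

Directly: F = m·a.
m = 0.230 lb = 0.1043 kg; a = 8.65 m/s².
F = 0.9024 N  (the unit combination reduces to kg·m/s² = N)
0.9024 N × (1 lbf / 4.448 N) = 0.2029 lbf

0.203 lbf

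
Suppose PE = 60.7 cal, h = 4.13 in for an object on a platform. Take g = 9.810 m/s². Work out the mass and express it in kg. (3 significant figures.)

Rearranging: m = PE/(g·h).
PE = 60.7 cal = 254.0 J; h = 4.13 in = 0.1049 m; g = 9.810 m/s².
m = 246.8 kg

247 kg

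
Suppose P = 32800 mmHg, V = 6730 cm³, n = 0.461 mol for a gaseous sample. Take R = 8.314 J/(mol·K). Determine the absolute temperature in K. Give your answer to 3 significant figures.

7680 K

Solving PV = nRT for T: T = PV/(nR).
P = 32800 mmHg = 4.373×10^6 Pa; V = 6730 cm³ = 0.006730 m³; n = 0.461 mol; R = 8.314 J/(mol·K).
T = 7679 K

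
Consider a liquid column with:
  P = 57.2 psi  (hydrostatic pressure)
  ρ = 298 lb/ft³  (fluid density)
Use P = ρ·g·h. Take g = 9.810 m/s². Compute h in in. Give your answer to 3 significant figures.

332 in

Rearranging: h = P/(ρ·g).
P = 57.2 psi = 3.944×10^5 Pa; ρ = 298 lb/ft³ = 4774 kg/m³; g = 9.810 m/s².
h = 8.422 m
8.422 m × (1 in / 0.02540 m) = 331.6 in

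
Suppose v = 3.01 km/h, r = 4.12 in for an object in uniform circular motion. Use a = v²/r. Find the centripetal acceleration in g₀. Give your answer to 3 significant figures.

0.681 g₀

a is given directly by: a = v²/r.
v = 3.01 km/h = 0.8361 m/s; r = 4.12 in = 0.1046 m.
a = 6.680 m/s²
6.680 m/s² × (1 g₀ / 9.807 m/s²) = 0.6812 g₀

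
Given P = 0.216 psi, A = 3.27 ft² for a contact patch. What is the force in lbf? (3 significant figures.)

102 lbf

Rearranging P = F/A for F: F = P·A.
P = 0.216 psi = 1489 Pa; A = 3.27 ft² = 0.3038 m².
F = 452.4 N  (the unit combination reduces to kg·m/s² = N)
452.4 N × (1 lbf / 4.448 N) = 101.7 lbf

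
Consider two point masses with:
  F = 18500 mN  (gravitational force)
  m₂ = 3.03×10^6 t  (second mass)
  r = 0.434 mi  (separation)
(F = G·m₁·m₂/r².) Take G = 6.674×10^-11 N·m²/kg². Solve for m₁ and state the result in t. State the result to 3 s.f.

44600 t

Solving F = G·m₁·m₂/r² for m₁: m₁ = F·r²/(G·m₂).
F = 18500 mN = 18.50 N; m₂ = 3.03×10^6 t = 3.030×10^9 kg; r = 0.434 mi = 698.5 m; G = 6.674×10^-11 N·m²/kg².
m₁ = 4.463×10^7 kg
4.463×10^7 kg × (1 t / 1000 kg) = 44629 t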